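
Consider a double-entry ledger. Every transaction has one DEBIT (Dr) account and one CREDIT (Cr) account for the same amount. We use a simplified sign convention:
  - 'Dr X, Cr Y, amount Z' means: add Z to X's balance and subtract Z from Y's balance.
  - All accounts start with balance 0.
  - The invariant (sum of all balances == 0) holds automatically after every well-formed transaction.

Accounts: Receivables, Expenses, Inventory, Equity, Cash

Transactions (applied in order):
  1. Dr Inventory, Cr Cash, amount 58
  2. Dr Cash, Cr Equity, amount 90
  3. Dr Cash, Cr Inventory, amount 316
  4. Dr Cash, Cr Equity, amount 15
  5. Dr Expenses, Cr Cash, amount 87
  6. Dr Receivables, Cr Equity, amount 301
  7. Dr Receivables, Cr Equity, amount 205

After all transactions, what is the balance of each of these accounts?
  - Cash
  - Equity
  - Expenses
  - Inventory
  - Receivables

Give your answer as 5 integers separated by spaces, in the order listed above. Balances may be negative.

Answer: 276 -611 87 -258 506

Derivation:
After txn 1 (Dr Inventory, Cr Cash, amount 58): Cash=-58 Inventory=58
After txn 2 (Dr Cash, Cr Equity, amount 90): Cash=32 Equity=-90 Inventory=58
After txn 3 (Dr Cash, Cr Inventory, amount 316): Cash=348 Equity=-90 Inventory=-258
After txn 4 (Dr Cash, Cr Equity, amount 15): Cash=363 Equity=-105 Inventory=-258
After txn 5 (Dr Expenses, Cr Cash, amount 87): Cash=276 Equity=-105 Expenses=87 Inventory=-258
After txn 6 (Dr Receivables, Cr Equity, amount 301): Cash=276 Equity=-406 Expenses=87 Inventory=-258 Receivables=301
After txn 7 (Dr Receivables, Cr Equity, amount 205): Cash=276 Equity=-611 Expenses=87 Inventory=-258 Receivables=506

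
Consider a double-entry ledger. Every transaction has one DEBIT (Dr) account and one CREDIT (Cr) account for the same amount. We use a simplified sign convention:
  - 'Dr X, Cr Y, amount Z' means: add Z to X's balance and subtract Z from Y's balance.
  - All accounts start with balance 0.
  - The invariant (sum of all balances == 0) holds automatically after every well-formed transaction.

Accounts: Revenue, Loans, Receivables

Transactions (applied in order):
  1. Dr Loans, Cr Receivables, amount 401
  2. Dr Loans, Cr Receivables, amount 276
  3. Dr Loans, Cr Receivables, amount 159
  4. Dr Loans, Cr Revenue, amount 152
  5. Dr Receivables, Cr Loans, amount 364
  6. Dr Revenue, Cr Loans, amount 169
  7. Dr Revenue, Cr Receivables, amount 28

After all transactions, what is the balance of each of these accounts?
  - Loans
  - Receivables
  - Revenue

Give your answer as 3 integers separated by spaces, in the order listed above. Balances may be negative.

Answer: 455 -500 45

Derivation:
After txn 1 (Dr Loans, Cr Receivables, amount 401): Loans=401 Receivables=-401
After txn 2 (Dr Loans, Cr Receivables, amount 276): Loans=677 Receivables=-677
After txn 3 (Dr Loans, Cr Receivables, amount 159): Loans=836 Receivables=-836
After txn 4 (Dr Loans, Cr Revenue, amount 152): Loans=988 Receivables=-836 Revenue=-152
After txn 5 (Dr Receivables, Cr Loans, amount 364): Loans=624 Receivables=-472 Revenue=-152
After txn 6 (Dr Revenue, Cr Loans, amount 169): Loans=455 Receivables=-472 Revenue=17
After txn 7 (Dr Revenue, Cr Receivables, amount 28): Loans=455 Receivables=-500 Revenue=45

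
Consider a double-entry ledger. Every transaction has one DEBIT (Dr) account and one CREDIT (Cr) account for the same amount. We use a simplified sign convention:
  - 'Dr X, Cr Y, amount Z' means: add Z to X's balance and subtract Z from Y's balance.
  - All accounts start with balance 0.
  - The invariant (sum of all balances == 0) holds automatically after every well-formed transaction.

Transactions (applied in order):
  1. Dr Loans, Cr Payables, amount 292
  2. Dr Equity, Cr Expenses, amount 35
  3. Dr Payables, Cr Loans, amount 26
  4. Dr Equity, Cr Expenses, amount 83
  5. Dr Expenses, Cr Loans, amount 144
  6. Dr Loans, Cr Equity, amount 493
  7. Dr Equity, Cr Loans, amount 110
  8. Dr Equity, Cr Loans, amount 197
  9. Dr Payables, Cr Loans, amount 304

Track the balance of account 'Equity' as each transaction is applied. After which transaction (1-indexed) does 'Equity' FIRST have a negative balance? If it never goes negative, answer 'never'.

After txn 1: Equity=0
After txn 2: Equity=35
After txn 3: Equity=35
After txn 4: Equity=118
After txn 5: Equity=118
After txn 6: Equity=-375

Answer: 6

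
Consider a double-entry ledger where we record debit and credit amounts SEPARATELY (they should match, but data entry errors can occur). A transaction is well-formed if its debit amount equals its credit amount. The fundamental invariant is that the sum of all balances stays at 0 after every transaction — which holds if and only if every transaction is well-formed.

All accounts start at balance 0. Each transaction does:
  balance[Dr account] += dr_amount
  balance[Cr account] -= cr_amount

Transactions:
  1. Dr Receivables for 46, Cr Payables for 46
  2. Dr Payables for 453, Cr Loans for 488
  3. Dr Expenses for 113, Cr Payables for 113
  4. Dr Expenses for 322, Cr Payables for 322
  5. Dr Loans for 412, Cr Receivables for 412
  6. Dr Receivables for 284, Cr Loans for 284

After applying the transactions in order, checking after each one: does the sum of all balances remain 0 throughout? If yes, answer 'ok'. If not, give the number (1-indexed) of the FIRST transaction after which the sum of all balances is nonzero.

After txn 1: dr=46 cr=46 sum_balances=0
After txn 2: dr=453 cr=488 sum_balances=-35
After txn 3: dr=113 cr=113 sum_balances=-35
After txn 4: dr=322 cr=322 sum_balances=-35
After txn 5: dr=412 cr=412 sum_balances=-35
After txn 6: dr=284 cr=284 sum_balances=-35

Answer: 2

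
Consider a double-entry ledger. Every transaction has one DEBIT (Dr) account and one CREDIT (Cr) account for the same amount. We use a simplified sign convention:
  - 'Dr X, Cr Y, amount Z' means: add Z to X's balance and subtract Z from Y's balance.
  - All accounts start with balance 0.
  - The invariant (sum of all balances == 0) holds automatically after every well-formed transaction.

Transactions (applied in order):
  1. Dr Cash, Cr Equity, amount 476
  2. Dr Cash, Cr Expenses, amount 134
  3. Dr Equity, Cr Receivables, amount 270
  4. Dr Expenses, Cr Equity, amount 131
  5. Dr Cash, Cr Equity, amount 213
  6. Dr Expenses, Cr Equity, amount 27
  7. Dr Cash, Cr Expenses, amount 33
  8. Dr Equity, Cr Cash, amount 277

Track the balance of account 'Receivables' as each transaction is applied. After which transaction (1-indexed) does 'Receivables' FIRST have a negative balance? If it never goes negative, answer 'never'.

Answer: 3

Derivation:
After txn 1: Receivables=0
After txn 2: Receivables=0
After txn 3: Receivables=-270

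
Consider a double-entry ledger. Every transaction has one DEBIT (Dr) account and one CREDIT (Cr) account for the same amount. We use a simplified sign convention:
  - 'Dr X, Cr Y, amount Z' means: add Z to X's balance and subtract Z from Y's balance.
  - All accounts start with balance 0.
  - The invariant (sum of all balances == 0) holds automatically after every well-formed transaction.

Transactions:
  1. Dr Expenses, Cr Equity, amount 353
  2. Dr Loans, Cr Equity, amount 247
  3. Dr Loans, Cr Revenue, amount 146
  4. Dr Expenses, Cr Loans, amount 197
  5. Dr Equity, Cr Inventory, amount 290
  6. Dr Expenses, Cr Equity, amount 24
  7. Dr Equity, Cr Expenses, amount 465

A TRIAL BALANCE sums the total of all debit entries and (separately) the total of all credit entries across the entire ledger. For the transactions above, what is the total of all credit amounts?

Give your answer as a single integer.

Answer: 1722

Derivation:
Txn 1: credit+=353
Txn 2: credit+=247
Txn 3: credit+=146
Txn 4: credit+=197
Txn 5: credit+=290
Txn 6: credit+=24
Txn 7: credit+=465
Total credits = 1722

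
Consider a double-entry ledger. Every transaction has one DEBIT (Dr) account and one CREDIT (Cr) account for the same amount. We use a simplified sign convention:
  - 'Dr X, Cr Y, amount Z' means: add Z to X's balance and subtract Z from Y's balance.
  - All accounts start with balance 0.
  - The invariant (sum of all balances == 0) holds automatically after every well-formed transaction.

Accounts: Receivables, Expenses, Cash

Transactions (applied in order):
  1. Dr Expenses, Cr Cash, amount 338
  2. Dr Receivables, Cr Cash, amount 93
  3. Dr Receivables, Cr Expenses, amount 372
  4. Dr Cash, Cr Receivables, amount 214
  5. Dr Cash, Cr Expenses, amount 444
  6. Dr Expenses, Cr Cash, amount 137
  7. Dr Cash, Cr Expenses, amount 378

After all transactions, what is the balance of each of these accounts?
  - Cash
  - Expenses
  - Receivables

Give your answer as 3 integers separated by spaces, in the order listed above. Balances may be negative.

Answer: 468 -719 251

Derivation:
After txn 1 (Dr Expenses, Cr Cash, amount 338): Cash=-338 Expenses=338
After txn 2 (Dr Receivables, Cr Cash, amount 93): Cash=-431 Expenses=338 Receivables=93
After txn 3 (Dr Receivables, Cr Expenses, amount 372): Cash=-431 Expenses=-34 Receivables=465
After txn 4 (Dr Cash, Cr Receivables, amount 214): Cash=-217 Expenses=-34 Receivables=251
After txn 5 (Dr Cash, Cr Expenses, amount 444): Cash=227 Expenses=-478 Receivables=251
After txn 6 (Dr Expenses, Cr Cash, amount 137): Cash=90 Expenses=-341 Receivables=251
After txn 7 (Dr Cash, Cr Expenses, amount 378): Cash=468 Expenses=-719 Receivables=251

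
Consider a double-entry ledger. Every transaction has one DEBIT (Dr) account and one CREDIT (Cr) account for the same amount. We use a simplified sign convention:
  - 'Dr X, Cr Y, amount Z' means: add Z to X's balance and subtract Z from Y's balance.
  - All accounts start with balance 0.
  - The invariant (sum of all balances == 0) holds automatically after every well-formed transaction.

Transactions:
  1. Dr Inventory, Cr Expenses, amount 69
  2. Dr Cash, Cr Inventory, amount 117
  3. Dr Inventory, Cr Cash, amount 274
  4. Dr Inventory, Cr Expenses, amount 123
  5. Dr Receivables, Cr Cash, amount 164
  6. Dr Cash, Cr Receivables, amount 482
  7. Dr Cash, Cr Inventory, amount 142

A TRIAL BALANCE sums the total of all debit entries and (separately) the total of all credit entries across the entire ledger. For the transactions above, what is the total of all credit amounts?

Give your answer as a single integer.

Answer: 1371

Derivation:
Txn 1: credit+=69
Txn 2: credit+=117
Txn 3: credit+=274
Txn 4: credit+=123
Txn 5: credit+=164
Txn 6: credit+=482
Txn 7: credit+=142
Total credits = 1371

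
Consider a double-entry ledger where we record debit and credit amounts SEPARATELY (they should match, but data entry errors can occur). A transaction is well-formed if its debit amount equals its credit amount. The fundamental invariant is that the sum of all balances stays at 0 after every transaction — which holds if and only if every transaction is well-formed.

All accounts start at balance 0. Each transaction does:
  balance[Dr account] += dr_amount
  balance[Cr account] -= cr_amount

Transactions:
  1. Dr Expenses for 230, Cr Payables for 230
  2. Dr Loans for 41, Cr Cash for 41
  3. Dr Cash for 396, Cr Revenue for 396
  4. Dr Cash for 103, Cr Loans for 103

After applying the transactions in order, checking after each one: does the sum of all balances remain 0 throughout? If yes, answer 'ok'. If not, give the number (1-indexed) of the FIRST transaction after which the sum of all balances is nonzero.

Answer: ok

Derivation:
After txn 1: dr=230 cr=230 sum_balances=0
After txn 2: dr=41 cr=41 sum_balances=0
After txn 3: dr=396 cr=396 sum_balances=0
After txn 4: dr=103 cr=103 sum_balances=0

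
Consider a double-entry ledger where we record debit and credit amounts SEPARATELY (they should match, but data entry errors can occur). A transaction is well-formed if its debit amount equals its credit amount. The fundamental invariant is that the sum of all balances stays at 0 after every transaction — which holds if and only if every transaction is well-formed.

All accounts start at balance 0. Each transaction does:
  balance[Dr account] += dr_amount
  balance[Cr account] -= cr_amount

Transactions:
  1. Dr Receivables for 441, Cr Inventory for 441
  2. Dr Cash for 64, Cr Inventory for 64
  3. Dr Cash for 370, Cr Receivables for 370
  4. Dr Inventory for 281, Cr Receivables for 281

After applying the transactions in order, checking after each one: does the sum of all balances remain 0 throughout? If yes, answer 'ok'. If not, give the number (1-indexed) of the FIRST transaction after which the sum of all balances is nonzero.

After txn 1: dr=441 cr=441 sum_balances=0
After txn 2: dr=64 cr=64 sum_balances=0
After txn 3: dr=370 cr=370 sum_balances=0
After txn 4: dr=281 cr=281 sum_balances=0

Answer: ok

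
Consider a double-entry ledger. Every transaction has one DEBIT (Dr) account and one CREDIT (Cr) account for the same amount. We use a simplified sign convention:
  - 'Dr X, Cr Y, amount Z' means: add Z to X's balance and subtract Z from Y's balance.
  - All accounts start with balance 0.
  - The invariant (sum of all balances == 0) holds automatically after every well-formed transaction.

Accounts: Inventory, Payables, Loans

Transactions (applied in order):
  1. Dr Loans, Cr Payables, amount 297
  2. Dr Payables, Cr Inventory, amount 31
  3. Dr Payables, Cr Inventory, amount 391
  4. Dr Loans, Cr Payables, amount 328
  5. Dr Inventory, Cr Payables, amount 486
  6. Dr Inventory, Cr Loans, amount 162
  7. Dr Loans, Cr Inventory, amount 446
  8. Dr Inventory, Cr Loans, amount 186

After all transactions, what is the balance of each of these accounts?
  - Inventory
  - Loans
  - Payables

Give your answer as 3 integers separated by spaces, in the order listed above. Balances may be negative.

After txn 1 (Dr Loans, Cr Payables, amount 297): Loans=297 Payables=-297
After txn 2 (Dr Payables, Cr Inventory, amount 31): Inventory=-31 Loans=297 Payables=-266
After txn 3 (Dr Payables, Cr Inventory, amount 391): Inventory=-422 Loans=297 Payables=125
After txn 4 (Dr Loans, Cr Payables, amount 328): Inventory=-422 Loans=625 Payables=-203
After txn 5 (Dr Inventory, Cr Payables, amount 486): Inventory=64 Loans=625 Payables=-689
After txn 6 (Dr Inventory, Cr Loans, amount 162): Inventory=226 Loans=463 Payables=-689
After txn 7 (Dr Loans, Cr Inventory, amount 446): Inventory=-220 Loans=909 Payables=-689
After txn 8 (Dr Inventory, Cr Loans, amount 186): Inventory=-34 Loans=723 Payables=-689

Answer: -34 723 -689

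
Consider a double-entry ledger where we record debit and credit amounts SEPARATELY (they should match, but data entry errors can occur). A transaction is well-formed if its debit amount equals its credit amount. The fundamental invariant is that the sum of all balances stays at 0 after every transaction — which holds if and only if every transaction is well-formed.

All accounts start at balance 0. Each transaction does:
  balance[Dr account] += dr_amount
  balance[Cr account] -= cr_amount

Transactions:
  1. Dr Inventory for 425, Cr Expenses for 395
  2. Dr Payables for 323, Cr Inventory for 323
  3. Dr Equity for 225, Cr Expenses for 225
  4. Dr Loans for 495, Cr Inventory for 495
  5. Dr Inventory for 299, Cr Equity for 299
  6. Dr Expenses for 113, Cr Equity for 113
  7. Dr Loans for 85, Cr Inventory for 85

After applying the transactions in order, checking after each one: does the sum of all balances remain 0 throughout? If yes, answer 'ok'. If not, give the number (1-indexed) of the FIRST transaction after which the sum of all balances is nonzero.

Answer: 1

Derivation:
After txn 1: dr=425 cr=395 sum_balances=30
After txn 2: dr=323 cr=323 sum_balances=30
After txn 3: dr=225 cr=225 sum_balances=30
After txn 4: dr=495 cr=495 sum_balances=30
After txn 5: dr=299 cr=299 sum_balances=30
After txn 6: dr=113 cr=113 sum_balances=30
After txn 7: dr=85 cr=85 sum_balances=30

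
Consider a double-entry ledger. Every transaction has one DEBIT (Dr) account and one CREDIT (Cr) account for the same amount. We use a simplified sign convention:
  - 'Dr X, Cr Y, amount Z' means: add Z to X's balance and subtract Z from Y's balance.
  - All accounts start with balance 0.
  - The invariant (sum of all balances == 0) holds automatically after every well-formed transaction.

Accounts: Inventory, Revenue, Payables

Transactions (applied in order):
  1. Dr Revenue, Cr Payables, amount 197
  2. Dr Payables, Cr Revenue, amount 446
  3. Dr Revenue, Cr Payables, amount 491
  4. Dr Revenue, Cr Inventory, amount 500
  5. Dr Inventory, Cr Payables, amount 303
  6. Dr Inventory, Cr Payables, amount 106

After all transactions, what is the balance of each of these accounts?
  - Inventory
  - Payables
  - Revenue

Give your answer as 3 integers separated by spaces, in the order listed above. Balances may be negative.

After txn 1 (Dr Revenue, Cr Payables, amount 197): Payables=-197 Revenue=197
After txn 2 (Dr Payables, Cr Revenue, amount 446): Payables=249 Revenue=-249
After txn 3 (Dr Revenue, Cr Payables, amount 491): Payables=-242 Revenue=242
After txn 4 (Dr Revenue, Cr Inventory, amount 500): Inventory=-500 Payables=-242 Revenue=742
After txn 5 (Dr Inventory, Cr Payables, amount 303): Inventory=-197 Payables=-545 Revenue=742
After txn 6 (Dr Inventory, Cr Payables, amount 106): Inventory=-91 Payables=-651 Revenue=742

Answer: -91 -651 742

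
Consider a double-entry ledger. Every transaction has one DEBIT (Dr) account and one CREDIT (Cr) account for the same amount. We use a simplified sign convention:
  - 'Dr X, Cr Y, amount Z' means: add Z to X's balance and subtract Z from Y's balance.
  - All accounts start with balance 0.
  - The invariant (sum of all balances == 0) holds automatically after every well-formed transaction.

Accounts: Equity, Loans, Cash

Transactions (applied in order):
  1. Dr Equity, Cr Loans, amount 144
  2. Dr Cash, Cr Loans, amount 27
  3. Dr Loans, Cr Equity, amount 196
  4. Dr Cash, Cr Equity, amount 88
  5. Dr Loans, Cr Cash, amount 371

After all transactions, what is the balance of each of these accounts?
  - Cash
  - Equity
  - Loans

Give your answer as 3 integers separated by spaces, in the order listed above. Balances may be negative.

Answer: -256 -140 396

Derivation:
After txn 1 (Dr Equity, Cr Loans, amount 144): Equity=144 Loans=-144
After txn 2 (Dr Cash, Cr Loans, amount 27): Cash=27 Equity=144 Loans=-171
After txn 3 (Dr Loans, Cr Equity, amount 196): Cash=27 Equity=-52 Loans=25
After txn 4 (Dr Cash, Cr Equity, amount 88): Cash=115 Equity=-140 Loans=25
After txn 5 (Dr Loans, Cr Cash, amount 371): Cash=-256 Equity=-140 Loans=396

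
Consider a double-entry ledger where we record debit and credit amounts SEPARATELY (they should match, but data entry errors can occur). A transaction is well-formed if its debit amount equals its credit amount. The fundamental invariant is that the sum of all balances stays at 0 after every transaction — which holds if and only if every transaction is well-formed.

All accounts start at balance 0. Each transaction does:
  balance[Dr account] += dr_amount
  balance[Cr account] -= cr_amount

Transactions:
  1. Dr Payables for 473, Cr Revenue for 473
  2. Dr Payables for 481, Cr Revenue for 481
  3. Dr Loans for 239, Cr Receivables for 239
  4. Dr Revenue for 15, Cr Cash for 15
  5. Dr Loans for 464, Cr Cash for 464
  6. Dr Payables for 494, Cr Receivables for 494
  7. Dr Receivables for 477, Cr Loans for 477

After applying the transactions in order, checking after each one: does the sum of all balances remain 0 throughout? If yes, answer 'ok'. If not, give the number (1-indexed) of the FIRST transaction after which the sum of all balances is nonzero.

Answer: ok

Derivation:
After txn 1: dr=473 cr=473 sum_balances=0
After txn 2: dr=481 cr=481 sum_balances=0
After txn 3: dr=239 cr=239 sum_balances=0
After txn 4: dr=15 cr=15 sum_balances=0
After txn 5: dr=464 cr=464 sum_balances=0
After txn 6: dr=494 cr=494 sum_balances=0
After txn 7: dr=477 cr=477 sum_balances=0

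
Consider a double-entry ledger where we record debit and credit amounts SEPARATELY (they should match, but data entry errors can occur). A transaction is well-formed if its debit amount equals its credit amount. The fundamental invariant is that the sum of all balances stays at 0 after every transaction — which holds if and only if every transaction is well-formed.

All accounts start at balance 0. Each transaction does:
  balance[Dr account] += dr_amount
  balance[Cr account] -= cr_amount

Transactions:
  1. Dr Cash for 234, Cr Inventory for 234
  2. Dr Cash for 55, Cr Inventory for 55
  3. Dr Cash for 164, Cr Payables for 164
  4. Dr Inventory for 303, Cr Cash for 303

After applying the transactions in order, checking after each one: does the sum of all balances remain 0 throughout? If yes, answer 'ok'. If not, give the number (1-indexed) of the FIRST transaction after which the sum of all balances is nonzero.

After txn 1: dr=234 cr=234 sum_balances=0
After txn 2: dr=55 cr=55 sum_balances=0
After txn 3: dr=164 cr=164 sum_balances=0
After txn 4: dr=303 cr=303 sum_balances=0

Answer: ok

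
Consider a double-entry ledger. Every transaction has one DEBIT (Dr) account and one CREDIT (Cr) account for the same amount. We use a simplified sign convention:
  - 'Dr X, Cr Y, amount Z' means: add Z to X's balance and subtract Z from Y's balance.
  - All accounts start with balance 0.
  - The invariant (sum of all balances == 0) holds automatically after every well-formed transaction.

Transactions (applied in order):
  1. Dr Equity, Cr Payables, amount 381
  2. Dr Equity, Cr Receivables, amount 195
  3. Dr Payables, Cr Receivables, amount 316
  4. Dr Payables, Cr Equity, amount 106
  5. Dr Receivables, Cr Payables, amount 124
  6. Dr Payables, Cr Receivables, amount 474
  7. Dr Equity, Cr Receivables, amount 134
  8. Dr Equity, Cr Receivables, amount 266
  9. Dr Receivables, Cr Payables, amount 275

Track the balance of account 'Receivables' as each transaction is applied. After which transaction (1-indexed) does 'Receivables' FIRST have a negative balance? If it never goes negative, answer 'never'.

Answer: 2

Derivation:
After txn 1: Receivables=0
After txn 2: Receivables=-195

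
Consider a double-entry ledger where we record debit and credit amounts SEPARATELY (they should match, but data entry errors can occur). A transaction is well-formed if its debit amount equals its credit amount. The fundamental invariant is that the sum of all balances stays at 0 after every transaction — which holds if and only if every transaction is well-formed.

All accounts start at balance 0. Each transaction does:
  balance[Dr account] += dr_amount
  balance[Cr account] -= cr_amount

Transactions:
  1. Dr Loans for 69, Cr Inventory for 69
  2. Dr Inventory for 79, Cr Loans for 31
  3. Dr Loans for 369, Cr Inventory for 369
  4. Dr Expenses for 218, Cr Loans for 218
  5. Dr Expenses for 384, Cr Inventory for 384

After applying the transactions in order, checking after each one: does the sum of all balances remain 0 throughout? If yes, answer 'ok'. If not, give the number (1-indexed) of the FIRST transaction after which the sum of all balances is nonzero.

Answer: 2

Derivation:
After txn 1: dr=69 cr=69 sum_balances=0
After txn 2: dr=79 cr=31 sum_balances=48
After txn 3: dr=369 cr=369 sum_balances=48
After txn 4: dr=218 cr=218 sum_balances=48
After txn 5: dr=384 cr=384 sum_balances=48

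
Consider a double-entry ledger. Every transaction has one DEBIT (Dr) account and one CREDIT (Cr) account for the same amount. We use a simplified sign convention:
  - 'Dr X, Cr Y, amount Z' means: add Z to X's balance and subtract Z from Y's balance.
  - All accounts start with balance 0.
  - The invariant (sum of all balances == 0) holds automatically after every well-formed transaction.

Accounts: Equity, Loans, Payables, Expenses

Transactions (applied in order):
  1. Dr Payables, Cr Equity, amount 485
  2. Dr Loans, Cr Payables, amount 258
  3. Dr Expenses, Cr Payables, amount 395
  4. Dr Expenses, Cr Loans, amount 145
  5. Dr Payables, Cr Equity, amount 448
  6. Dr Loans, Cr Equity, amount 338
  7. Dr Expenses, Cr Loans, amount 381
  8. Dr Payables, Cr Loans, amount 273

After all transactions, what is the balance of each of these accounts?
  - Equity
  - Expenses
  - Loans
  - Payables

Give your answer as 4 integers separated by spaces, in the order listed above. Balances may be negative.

Answer: -1271 921 -203 553

Derivation:
After txn 1 (Dr Payables, Cr Equity, amount 485): Equity=-485 Payables=485
After txn 2 (Dr Loans, Cr Payables, amount 258): Equity=-485 Loans=258 Payables=227
After txn 3 (Dr Expenses, Cr Payables, amount 395): Equity=-485 Expenses=395 Loans=258 Payables=-168
After txn 4 (Dr Expenses, Cr Loans, amount 145): Equity=-485 Expenses=540 Loans=113 Payables=-168
After txn 5 (Dr Payables, Cr Equity, amount 448): Equity=-933 Expenses=540 Loans=113 Payables=280
After txn 6 (Dr Loans, Cr Equity, amount 338): Equity=-1271 Expenses=540 Loans=451 Payables=280
After txn 7 (Dr Expenses, Cr Loans, amount 381): Equity=-1271 Expenses=921 Loans=70 Payables=280
After txn 8 (Dr Payables, Cr Loans, amount 273): Equity=-1271 Expenses=921 Loans=-203 Payables=553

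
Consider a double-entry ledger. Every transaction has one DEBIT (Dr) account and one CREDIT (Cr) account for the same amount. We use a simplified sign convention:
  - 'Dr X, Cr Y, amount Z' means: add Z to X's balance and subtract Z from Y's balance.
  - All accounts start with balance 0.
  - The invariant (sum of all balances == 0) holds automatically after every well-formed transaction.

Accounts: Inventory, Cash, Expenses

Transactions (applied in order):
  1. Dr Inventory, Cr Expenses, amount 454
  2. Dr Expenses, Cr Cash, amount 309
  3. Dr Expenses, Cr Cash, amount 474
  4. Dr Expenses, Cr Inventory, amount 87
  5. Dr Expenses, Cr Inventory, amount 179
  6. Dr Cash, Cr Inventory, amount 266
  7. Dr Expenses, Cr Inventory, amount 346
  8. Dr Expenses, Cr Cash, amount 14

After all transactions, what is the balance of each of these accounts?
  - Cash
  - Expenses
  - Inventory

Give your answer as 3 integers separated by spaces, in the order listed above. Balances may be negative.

After txn 1 (Dr Inventory, Cr Expenses, amount 454): Expenses=-454 Inventory=454
After txn 2 (Dr Expenses, Cr Cash, amount 309): Cash=-309 Expenses=-145 Inventory=454
After txn 3 (Dr Expenses, Cr Cash, amount 474): Cash=-783 Expenses=329 Inventory=454
After txn 4 (Dr Expenses, Cr Inventory, amount 87): Cash=-783 Expenses=416 Inventory=367
After txn 5 (Dr Expenses, Cr Inventory, amount 179): Cash=-783 Expenses=595 Inventory=188
After txn 6 (Dr Cash, Cr Inventory, amount 266): Cash=-517 Expenses=595 Inventory=-78
After txn 7 (Dr Expenses, Cr Inventory, amount 346): Cash=-517 Expenses=941 Inventory=-424
After txn 8 (Dr Expenses, Cr Cash, amount 14): Cash=-531 Expenses=955 Inventory=-424

Answer: -531 955 -424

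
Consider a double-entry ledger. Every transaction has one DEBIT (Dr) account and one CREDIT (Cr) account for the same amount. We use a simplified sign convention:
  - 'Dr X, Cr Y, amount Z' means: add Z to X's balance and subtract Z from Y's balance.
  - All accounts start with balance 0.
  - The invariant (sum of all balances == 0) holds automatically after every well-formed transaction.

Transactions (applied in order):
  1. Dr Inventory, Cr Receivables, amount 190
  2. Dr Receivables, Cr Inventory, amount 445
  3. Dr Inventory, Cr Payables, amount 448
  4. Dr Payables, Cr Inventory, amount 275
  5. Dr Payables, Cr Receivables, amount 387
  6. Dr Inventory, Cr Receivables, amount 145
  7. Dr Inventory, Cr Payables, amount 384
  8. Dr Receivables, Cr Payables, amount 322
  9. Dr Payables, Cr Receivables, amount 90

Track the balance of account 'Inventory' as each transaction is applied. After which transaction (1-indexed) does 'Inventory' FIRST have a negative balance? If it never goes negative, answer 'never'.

Answer: 2

Derivation:
After txn 1: Inventory=190
After txn 2: Inventory=-255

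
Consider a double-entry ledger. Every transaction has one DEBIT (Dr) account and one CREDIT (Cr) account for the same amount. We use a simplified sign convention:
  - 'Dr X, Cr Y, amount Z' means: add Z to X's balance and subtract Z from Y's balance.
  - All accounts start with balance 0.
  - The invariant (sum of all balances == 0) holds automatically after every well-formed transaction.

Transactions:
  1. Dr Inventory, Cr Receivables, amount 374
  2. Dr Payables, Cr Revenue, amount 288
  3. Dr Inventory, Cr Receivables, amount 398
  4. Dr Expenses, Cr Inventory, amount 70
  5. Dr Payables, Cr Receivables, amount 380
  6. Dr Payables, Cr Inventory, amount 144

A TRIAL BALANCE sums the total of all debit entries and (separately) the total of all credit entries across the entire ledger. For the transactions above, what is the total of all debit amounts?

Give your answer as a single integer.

Txn 1: debit+=374
Txn 2: debit+=288
Txn 3: debit+=398
Txn 4: debit+=70
Txn 5: debit+=380
Txn 6: debit+=144
Total debits = 1654

Answer: 1654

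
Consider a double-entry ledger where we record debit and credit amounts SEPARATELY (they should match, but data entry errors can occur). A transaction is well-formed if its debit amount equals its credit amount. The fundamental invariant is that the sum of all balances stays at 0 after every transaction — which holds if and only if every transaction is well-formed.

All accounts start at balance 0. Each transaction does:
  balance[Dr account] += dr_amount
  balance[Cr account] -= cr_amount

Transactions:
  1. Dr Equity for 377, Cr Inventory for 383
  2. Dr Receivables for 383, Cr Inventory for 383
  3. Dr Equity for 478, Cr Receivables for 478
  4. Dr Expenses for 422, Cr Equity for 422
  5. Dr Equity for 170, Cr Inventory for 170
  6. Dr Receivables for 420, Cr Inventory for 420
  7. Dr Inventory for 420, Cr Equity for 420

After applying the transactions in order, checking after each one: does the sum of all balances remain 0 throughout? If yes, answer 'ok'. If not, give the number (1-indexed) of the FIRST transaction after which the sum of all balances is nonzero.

Answer: 1

Derivation:
After txn 1: dr=377 cr=383 sum_balances=-6
After txn 2: dr=383 cr=383 sum_balances=-6
After txn 3: dr=478 cr=478 sum_balances=-6
After txn 4: dr=422 cr=422 sum_balances=-6
After txn 5: dr=170 cr=170 sum_balances=-6
After txn 6: dr=420 cr=420 sum_balances=-6
After txn 7: dr=420 cr=420 sum_balances=-6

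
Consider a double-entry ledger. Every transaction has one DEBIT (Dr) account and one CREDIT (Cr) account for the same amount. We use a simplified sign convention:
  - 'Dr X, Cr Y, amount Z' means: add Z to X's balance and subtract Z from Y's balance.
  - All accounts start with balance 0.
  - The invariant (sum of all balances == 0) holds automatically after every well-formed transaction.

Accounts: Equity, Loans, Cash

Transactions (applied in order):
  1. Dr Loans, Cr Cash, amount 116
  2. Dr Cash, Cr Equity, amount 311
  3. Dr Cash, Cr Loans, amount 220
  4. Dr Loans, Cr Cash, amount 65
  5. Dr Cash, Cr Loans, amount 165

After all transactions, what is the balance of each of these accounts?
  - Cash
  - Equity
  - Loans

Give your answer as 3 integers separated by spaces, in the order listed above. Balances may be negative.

After txn 1 (Dr Loans, Cr Cash, amount 116): Cash=-116 Loans=116
After txn 2 (Dr Cash, Cr Equity, amount 311): Cash=195 Equity=-311 Loans=116
After txn 3 (Dr Cash, Cr Loans, amount 220): Cash=415 Equity=-311 Loans=-104
After txn 4 (Dr Loans, Cr Cash, amount 65): Cash=350 Equity=-311 Loans=-39
After txn 5 (Dr Cash, Cr Loans, amount 165): Cash=515 Equity=-311 Loans=-204

Answer: 515 -311 -204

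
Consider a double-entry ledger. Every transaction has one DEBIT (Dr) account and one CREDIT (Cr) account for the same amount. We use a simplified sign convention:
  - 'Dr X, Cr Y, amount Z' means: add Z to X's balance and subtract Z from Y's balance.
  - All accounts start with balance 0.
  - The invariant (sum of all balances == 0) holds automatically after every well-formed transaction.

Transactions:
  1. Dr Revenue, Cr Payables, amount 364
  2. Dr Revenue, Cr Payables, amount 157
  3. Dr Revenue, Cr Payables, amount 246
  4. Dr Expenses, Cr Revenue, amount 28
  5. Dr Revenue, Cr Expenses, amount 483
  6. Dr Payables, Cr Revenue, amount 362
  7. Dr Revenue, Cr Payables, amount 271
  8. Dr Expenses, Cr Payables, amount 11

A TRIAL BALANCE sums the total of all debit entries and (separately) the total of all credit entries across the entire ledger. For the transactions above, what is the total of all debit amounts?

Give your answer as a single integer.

Txn 1: debit+=364
Txn 2: debit+=157
Txn 3: debit+=246
Txn 4: debit+=28
Txn 5: debit+=483
Txn 6: debit+=362
Txn 7: debit+=271
Txn 8: debit+=11
Total debits = 1922

Answer: 1922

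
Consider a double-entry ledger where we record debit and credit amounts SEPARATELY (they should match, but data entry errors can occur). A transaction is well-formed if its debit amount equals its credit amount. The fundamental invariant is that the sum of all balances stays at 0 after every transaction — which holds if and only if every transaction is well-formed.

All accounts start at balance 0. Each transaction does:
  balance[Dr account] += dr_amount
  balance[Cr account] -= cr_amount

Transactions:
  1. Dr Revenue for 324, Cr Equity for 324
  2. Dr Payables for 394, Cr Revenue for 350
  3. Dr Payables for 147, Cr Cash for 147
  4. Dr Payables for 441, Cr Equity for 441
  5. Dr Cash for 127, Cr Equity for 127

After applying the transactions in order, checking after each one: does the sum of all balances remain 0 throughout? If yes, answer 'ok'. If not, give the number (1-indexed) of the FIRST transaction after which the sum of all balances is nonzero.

Answer: 2

Derivation:
After txn 1: dr=324 cr=324 sum_balances=0
After txn 2: dr=394 cr=350 sum_balances=44
After txn 3: dr=147 cr=147 sum_balances=44
After txn 4: dr=441 cr=441 sum_balances=44
After txn 5: dr=127 cr=127 sum_balances=44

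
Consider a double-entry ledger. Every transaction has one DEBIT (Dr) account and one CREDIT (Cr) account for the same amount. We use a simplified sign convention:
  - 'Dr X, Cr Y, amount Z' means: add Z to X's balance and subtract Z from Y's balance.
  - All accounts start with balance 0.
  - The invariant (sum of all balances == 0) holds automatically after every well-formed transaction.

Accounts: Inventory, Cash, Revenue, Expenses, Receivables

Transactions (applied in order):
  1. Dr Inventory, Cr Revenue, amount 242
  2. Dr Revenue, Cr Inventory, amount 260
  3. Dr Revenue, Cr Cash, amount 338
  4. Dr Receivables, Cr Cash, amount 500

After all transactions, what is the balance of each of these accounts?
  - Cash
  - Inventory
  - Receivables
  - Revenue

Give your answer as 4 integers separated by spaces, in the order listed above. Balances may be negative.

After txn 1 (Dr Inventory, Cr Revenue, amount 242): Inventory=242 Revenue=-242
After txn 2 (Dr Revenue, Cr Inventory, amount 260): Inventory=-18 Revenue=18
After txn 3 (Dr Revenue, Cr Cash, amount 338): Cash=-338 Inventory=-18 Revenue=356
After txn 4 (Dr Receivables, Cr Cash, amount 500): Cash=-838 Inventory=-18 Receivables=500 Revenue=356

Answer: -838 -18 500 356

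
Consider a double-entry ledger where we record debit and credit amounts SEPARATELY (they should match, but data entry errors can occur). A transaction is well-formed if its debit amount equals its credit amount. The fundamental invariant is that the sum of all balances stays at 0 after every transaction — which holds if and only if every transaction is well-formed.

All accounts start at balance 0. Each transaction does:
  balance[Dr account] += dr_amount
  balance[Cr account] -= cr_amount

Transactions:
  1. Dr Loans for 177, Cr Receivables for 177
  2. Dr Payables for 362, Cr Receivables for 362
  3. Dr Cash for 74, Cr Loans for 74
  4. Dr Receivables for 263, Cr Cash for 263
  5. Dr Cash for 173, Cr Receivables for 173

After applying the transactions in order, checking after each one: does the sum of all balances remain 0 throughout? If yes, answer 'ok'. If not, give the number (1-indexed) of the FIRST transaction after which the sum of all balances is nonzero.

After txn 1: dr=177 cr=177 sum_balances=0
After txn 2: dr=362 cr=362 sum_balances=0
After txn 3: dr=74 cr=74 sum_balances=0
After txn 4: dr=263 cr=263 sum_balances=0
After txn 5: dr=173 cr=173 sum_balances=0

Answer: ok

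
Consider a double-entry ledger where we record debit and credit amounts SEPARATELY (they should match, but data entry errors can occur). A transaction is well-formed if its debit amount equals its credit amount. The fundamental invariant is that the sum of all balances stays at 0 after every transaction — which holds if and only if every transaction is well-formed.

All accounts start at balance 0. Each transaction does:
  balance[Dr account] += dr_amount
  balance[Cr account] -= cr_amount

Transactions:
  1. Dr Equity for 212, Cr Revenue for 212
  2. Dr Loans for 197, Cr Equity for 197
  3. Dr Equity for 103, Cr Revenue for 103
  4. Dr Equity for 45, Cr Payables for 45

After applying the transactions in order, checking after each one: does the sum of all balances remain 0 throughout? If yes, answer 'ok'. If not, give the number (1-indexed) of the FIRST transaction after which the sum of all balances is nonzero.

Answer: ok

Derivation:
After txn 1: dr=212 cr=212 sum_balances=0
After txn 2: dr=197 cr=197 sum_balances=0
After txn 3: dr=103 cr=103 sum_balances=0
After txn 4: dr=45 cr=45 sum_balances=0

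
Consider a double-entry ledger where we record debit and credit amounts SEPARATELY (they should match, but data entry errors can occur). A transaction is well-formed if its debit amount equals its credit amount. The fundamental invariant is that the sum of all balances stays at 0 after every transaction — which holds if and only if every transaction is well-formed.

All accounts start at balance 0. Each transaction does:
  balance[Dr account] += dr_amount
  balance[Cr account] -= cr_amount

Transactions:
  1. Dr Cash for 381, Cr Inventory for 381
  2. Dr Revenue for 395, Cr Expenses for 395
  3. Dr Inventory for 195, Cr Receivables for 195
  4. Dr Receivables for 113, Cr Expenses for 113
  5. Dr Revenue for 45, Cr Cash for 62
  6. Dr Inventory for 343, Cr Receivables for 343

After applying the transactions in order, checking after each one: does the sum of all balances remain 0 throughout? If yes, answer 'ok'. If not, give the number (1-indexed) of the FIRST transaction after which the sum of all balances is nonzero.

Answer: 5

Derivation:
After txn 1: dr=381 cr=381 sum_balances=0
After txn 2: dr=395 cr=395 sum_balances=0
After txn 3: dr=195 cr=195 sum_balances=0
After txn 4: dr=113 cr=113 sum_balances=0
After txn 5: dr=45 cr=62 sum_balances=-17
After txn 6: dr=343 cr=343 sum_balances=-17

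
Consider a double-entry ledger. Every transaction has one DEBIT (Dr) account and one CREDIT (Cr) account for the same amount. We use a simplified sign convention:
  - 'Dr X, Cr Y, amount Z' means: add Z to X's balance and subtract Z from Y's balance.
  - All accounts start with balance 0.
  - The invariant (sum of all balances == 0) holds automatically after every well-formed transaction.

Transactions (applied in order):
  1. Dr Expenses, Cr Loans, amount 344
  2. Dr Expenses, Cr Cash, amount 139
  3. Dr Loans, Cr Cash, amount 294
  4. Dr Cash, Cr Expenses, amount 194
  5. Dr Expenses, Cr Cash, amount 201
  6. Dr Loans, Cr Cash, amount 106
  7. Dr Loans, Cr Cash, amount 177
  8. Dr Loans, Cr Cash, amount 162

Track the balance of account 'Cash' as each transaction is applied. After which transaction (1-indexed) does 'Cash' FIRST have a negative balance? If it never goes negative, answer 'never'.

After txn 1: Cash=0
After txn 2: Cash=-139

Answer: 2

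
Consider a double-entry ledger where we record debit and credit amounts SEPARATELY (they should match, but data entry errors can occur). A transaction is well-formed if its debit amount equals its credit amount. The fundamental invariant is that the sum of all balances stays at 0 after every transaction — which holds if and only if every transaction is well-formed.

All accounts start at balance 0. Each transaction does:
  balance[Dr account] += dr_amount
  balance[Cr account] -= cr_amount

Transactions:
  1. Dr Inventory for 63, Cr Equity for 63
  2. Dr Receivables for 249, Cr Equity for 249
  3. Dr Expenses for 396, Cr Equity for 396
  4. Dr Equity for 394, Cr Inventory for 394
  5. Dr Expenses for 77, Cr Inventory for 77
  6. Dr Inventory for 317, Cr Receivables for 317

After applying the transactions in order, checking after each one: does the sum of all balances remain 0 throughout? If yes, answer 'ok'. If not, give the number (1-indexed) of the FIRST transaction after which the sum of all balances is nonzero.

Answer: ok

Derivation:
After txn 1: dr=63 cr=63 sum_balances=0
After txn 2: dr=249 cr=249 sum_balances=0
After txn 3: dr=396 cr=396 sum_balances=0
After txn 4: dr=394 cr=394 sum_balances=0
After txn 5: dr=77 cr=77 sum_balances=0
After txn 6: dr=317 cr=317 sum_balances=0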